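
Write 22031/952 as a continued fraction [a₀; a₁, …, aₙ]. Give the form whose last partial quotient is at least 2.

22031 = 23·952 + 135
952 = 7·135 + 7
135 = 19·7 + 2
7 = 3·2 + 1
2 = 2·1 + 0  (stop)
So 22031/952 = [23; 7, 19, 3, 2].

[23; 7, 19, 3, 2]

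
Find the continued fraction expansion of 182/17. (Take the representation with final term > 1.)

182 = 10×17 + 12
17 = 1×12 + 5
12 = 2×5 + 2
5 = 2×2 + 1
2 = 2×1 + 0  (stop)
So 182/17 = [10; 1, 2, 2, 2].

[10; 1, 2, 2, 2]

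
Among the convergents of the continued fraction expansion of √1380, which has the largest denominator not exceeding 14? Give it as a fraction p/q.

√1380 = [37; 6, 1, 2, 1, 6, 74, …] (period length 6).
Convergents:
  p_0/q_0 = 37/1
  p_1/q_1 = 223/6
  p_2/q_2 = 260/7
  p_3/q_3 = 743/20
q_2 = 7 ≤ 14 < 20 = q_3, so the answer is 260/7.

260/7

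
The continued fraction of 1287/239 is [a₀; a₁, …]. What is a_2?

1

1287 = 5·239 + 92   →  a_0 = 5
239 = 2·92 + 55   →  a_1 = 2
92 = 1·55 + 37   →  a_2 = 1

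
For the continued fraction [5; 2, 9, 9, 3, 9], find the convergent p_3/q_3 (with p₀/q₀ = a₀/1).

947/173

Using pₖ = aₖpₖ₋₁ + pₖ₋₂, qₖ = aₖqₖ₋₁ + qₖ₋₂ (with p₋₁=1, p₋₂=0, q₋₁=0, q₋₂=1):
  k=0: a=5, p=5, q=1
  k=1: a=2, p=11, q=2
  k=2: a=9, p=104, q=19
  k=3: a=9, p=947, q=173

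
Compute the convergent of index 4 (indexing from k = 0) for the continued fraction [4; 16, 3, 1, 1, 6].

Using pₖ = aₖpₖ₋₁ + pₖ₋₂, qₖ = aₖqₖ₋₁ + qₖ₋₂ (with p₋₁=1, p₋₂=0, q₋₁=0, q₋₂=1):
  k=0: a=4, p=4, q=1
  k=1: a=16, p=65, q=16
  k=2: a=3, p=199, q=49
  k=3: a=1, p=264, q=65
  k=4: a=1, p=463, q=114

463/114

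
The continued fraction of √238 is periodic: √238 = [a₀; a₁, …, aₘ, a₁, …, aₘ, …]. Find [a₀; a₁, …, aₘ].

a₀ = ⌊√238⌋ = 15.
With m₀=0, d₀=1 and mₖ₊₁ = dₖaₖ − mₖ, dₖ₊₁ = (n − mₖ₊₁²)/dₖ, aₖ₊₁ = ⌊(a₀+mₖ₊₁)/dₖ₊₁⌋:
  k=1: m=15, d=13, a=2
  k=2: m=11, d=9, a=2
  k=3: m=7, d=21, a=1
  k=4: m=14, d=2, a=14
  k=5: m=14, d=21, a=1
  k=6: m=7, d=9, a=2
  k=7: m=11, d=13, a=2
  k=8: m=15, d=1, a=30
d=1 and a=2a₀=30 at k=8, so the next step gives (m, d) = (15, 13) again — its k=1 value — and the period has length 8.

[15; 2, 2, 1, 14, 1, 2, 2, 30]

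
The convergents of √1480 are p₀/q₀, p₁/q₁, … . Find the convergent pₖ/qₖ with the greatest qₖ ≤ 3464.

√1480 = [38; 2, 8, 19, 8, 2, 76, …] (period length 6).
Convergents:
  p_0/q_0 = 38/1
  p_1/q_1 = 77/2
  p_2/q_2 = 654/17
  p_3/q_3 = 12503/325
  p_4/q_4 = 100678/2617
  p_5/q_5 = 213859/5559
q_4 = 2617 ≤ 3464 < 5559 = q_5, so the answer is 100678/2617.

100678/2617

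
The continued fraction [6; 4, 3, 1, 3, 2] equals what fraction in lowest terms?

904/145

Using pₖ = aₖpₖ₋₁ + pₖ₋₂ and qₖ = aₖqₖ₋₁ + qₖ₋₂:
  k=0: a=6, p=6, q=1
  k=1: a=4, p=25, q=4
  k=2: a=3, p=81, q=13
  k=3: a=1, p=106, q=17
  k=4: a=3, p=399, q=64
  k=5: a=2, p=904, q=145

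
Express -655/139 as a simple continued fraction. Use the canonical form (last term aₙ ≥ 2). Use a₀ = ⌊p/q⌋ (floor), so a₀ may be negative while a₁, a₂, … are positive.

-655 = -5*139 + 40
139 = 3*40 + 19
40 = 2*19 + 2
19 = 9*2 + 1
2 = 2*1 + 0  (stop)
So -655/139 = [-5; 3, 2, 9, 2].

[-5; 3, 2, 9, 2]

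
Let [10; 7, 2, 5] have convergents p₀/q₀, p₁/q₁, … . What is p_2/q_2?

152/15

Using pₖ = aₖpₖ₋₁ + pₖ₋₂, qₖ = aₖqₖ₋₁ + qₖ₋₂ (with p₋₁=1, p₋₂=0, q₋₁=0, q₋₂=1):
  k=0: a=10, p=10, q=1
  k=1: a=7, p=71, q=7
  k=2: a=2, p=152, q=15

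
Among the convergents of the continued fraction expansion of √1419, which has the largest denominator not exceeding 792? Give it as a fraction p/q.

√1419 = [37; 1, 2, 37, 2, 1, 74, …] (period length 6).
Convergents:
  p_0/q_0 = 37/1
  p_1/q_1 = 38/1
  p_2/q_2 = 113/3
  p_3/q_3 = 4219/112
  p_4/q_4 = 8551/227
  p_5/q_5 = 12770/339
  p_6/q_6 = 953531/25313
q_5 = 339 ≤ 792 < 25313 = q_6, so the answer is 12770/339.

12770/339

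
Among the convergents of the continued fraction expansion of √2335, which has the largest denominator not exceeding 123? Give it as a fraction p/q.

4204/87

√2335 = [48; 3, 9, 3, 96, …] (period length 4).
Convergents:
  p_0/q_0 = 48/1
  p_1/q_1 = 145/3
  p_2/q_2 = 1353/28
  p_3/q_3 = 4204/87
  p_4/q_4 = 404937/8380
q_3 = 87 ≤ 123 < 8380 = q_4, so the answer is 4204/87.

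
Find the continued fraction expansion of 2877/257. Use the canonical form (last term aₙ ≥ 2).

[11; 5, 7, 7]

2877 = 11*257 + 50
257 = 5*50 + 7
50 = 7*7 + 1
7 = 7*1 + 0  (stop)
So 2877/257 = [11; 5, 7, 7].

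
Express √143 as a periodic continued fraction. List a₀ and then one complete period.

[11; 1, 22]

a₀ = ⌊√143⌋ = 11.
With m₀=0, d₀=1 and mₖ₊₁ = dₖaₖ − mₖ, dₖ₊₁ = (n − mₖ₊₁²)/dₖ, aₖ₊₁ = ⌊(a₀+mₖ₊₁)/dₖ₊₁⌋:
  k=1: m=11, d=22, a=1
  k=2: m=11, d=1, a=22
d=1 and a=2a₀=22 at k=2, so the next step gives (m, d) = (11, 22) again — its k=1 value — and the period has length 2.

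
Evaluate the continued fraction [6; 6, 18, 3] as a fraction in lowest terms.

2053/333

Fold from the inside: start with 3/1.
  18 + 1/3 = 55/3
  6 + 3/55 = 333/55
  6 + 55/333 = 2053/333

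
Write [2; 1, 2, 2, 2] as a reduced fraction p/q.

46/17

Using pₖ = aₖpₖ₋₁ + pₖ₋₂ and qₖ = aₖqₖ₋₁ + qₖ₋₂:
  k=0: a=2, p=2, q=1
  k=1: a=1, p=3, q=1
  k=2: a=2, p=8, q=3
  k=3: a=2, p=19, q=7
  k=4: a=2, p=46, q=17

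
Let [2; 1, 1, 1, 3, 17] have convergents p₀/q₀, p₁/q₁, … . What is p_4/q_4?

29/11

Using pₖ = aₖpₖ₋₁ + pₖ₋₂, qₖ = aₖqₖ₋₁ + qₖ₋₂ (with p₋₁=1, p₋₂=0, q₋₁=0, q₋₂=1):
  k=0: a=2, p=2, q=1
  k=1: a=1, p=3, q=1
  k=2: a=1, p=5, q=2
  k=3: a=1, p=8, q=3
  k=4: a=3, p=29, q=11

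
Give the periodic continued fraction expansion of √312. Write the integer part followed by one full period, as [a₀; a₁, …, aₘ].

[17; 1, 1, 1, 34]

a₀ = ⌊√312⌋ = 17.
With m₀=0, d₀=1 and mₖ₊₁ = dₖaₖ − mₖ, dₖ₊₁ = (n − mₖ₊₁²)/dₖ, aₖ₊₁ = ⌊(a₀+mₖ₊₁)/dₖ₊₁⌋:
  k=1: m=17, d=23, a=1
  k=2: m=6, d=12, a=1
  k=3: m=6, d=23, a=1
  k=4: m=17, d=1, a=34
d=1 and a=2a₀=34 at k=4, so the next step gives (m, d) = (17, 23) again — its k=1 value — and the period has length 4.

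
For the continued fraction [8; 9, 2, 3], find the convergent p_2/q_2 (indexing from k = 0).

154/19

Using pₖ = aₖpₖ₋₁ + pₖ₋₂, qₖ = aₖqₖ₋₁ + qₖ₋₂ (with p₋₁=1, p₋₂=0, q₋₁=0, q₋₂=1):
  k=0: a=8, p=8, q=1
  k=1: a=9, p=73, q=9
  k=2: a=2, p=154, q=19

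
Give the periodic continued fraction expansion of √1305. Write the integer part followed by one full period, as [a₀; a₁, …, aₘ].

a₀ = ⌊√1305⌋ = 36.
With m₀=0, d₀=1 and mₖ₊₁ = dₖaₖ − mₖ, dₖ₊₁ = (n − mₖ₊₁²)/dₖ, aₖ₊₁ = ⌊(a₀+mₖ₊₁)/dₖ₊₁⌋:
  k=1: m=36, d=9, a=8
  k=2: m=36, d=1, a=72
d=1 and a=2a₀=72 at k=2, so the next step gives (m, d) = (36, 9) again — its k=1 value — and the period has length 2.

[36; 8, 72]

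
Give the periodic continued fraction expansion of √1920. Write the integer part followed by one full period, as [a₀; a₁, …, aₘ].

a₀ = ⌊√1920⌋ = 43.
With m₀=0, d₀=1 and mₖ₊₁ = dₖaₖ − mₖ, dₖ₊₁ = (n − mₖ₊₁²)/dₖ, aₖ₊₁ = ⌊(a₀+mₖ₊₁)/dₖ₊₁⌋:
  k=1: m=43, d=71, a=1
  k=2: m=28, d=16, a=4
  k=3: m=36, d=39, a=2
  k=4: m=42, d=4, a=21
  k=5: m=42, d=39, a=2
  k=6: m=36, d=16, a=4
  k=7: m=28, d=71, a=1
  k=8: m=43, d=1, a=86
d=1 and a=2a₀=86 at k=8, so the next step gives (m, d) = (43, 71) again — its k=1 value — and the period has length 8.

[43; 1, 4, 2, 21, 2, 4, 1, 86]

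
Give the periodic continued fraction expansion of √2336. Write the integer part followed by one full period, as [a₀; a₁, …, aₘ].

[48; 3, 96]

a₀ = ⌊√2336⌋ = 48.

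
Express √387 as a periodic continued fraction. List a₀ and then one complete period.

a₀ = ⌊√387⌋ = 19.

[19; 1, 2, 19, 2, 1, 38]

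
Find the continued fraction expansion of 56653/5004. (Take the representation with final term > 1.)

[11; 3, 9, 11, 16]

56653 = 11·5004 + 1609
5004 = 3·1609 + 177
1609 = 9·177 + 16
177 = 11·16 + 1
16 = 16·1 + 0  (stop)
So 56653/5004 = [11; 3, 9, 11, 16].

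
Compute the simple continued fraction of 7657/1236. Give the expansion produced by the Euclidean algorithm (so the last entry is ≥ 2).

7657 = 6*1236 + 241
1236 = 5*241 + 31
241 = 7*31 + 24
31 = 1*24 + 7
24 = 3*7 + 3
7 = 2*3 + 1
3 = 3*1 + 0  (stop)
So 7657/1236 = [6; 5, 7, 1, 3, 2, 3].

[6; 5, 7, 1, 3, 2, 3]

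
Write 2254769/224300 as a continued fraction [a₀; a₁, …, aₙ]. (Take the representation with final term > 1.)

2254769 = 10×224300 + 11769
224300 = 19×11769 + 689
11769 = 17×689 + 56
689 = 12×56 + 17
56 = 3×17 + 5
17 = 3×5 + 2
5 = 2×2 + 1
2 = 2×1 + 0  (stop)
So 2254769/224300 = [10; 19, 17, 12, 3, 3, 2, 2].

[10; 19, 17, 12, 3, 3, 2, 2]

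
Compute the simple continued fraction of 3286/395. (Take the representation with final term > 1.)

[8; 3, 7, 2, 2, 3]

3286 = 8×395 + 126
395 = 3×126 + 17
126 = 7×17 + 7
17 = 2×7 + 3
7 = 2×3 + 1
3 = 3×1 + 0  (stop)
So 3286/395 = [8; 3, 7, 2, 2, 3].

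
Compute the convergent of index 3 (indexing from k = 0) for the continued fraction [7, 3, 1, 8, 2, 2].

Using pₖ = aₖpₖ₋₁ + pₖ₋₂, qₖ = aₖqₖ₋₁ + qₖ₋₂ (with p₋₁=1, p₋₂=0, q₋₁=0, q₋₂=1):
  k=0: a=7, p=7, q=1
  k=1: a=3, p=22, q=3
  k=2: a=1, p=29, q=4
  k=3: a=8, p=254, q=35

254/35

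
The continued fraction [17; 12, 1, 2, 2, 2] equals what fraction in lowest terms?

3689/216

Using pₖ = aₖpₖ₋₁ + pₖ₋₂ and qₖ = aₖqₖ₋₁ + qₖ₋₂:
  k=0: a=17, p=17, q=1
  k=1: a=12, p=205, q=12
  k=2: a=1, p=222, q=13
  k=3: a=2, p=649, q=38
  k=4: a=2, p=1520, q=89
  k=5: a=2, p=3689, q=216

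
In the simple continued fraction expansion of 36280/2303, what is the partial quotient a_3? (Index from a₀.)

36280 = 15·2303 + 1735   →  a_0 = 15
2303 = 1·1735 + 568   →  a_1 = 1
1735 = 3·568 + 31   →  a_2 = 3
568 = 18·31 + 10   →  a_3 = 18

18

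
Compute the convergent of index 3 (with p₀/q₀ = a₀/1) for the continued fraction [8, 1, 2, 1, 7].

35/4

Using pₖ = aₖpₖ₋₁ + pₖ₋₂, qₖ = aₖqₖ₋₁ + qₖ₋₂ (with p₋₁=1, p₋₂=0, q₋₁=0, q₋₂=1):
  k=0: a=8, p=8, q=1
  k=1: a=1, p=9, q=1
  k=2: a=2, p=26, q=3
  k=3: a=1, p=35, q=4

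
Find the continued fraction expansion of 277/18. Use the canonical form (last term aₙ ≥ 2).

[15; 2, 1, 1, 3]

277 = 15·18 + 7
18 = 2·7 + 4
7 = 1·4 + 3
4 = 1·3 + 1
3 = 3·1 + 0  (stop)
So 277/18 = [15; 2, 1, 1, 3].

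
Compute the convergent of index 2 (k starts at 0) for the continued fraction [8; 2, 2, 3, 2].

42/5

Using pₖ = aₖpₖ₋₁ + pₖ₋₂, qₖ = aₖqₖ₋₁ + qₖ₋₂ (with p₋₁=1, p₋₂=0, q₋₁=0, q₋₂=1):
  k=0: a=8, p=8, q=1
  k=1: a=2, p=17, q=2
  k=2: a=2, p=42, q=5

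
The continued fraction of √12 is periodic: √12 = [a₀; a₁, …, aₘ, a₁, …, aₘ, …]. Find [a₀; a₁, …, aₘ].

[3; 2, 6]

a₀ = ⌊√12⌋ = 3.
With m₀=0, d₀=1 and mₖ₊₁ = dₖaₖ − mₖ, dₖ₊₁ = (n − mₖ₊₁²)/dₖ, aₖ₊₁ = ⌊(a₀+mₖ₊₁)/dₖ₊₁⌋:
  k=1: m=3, d=3, a=2
  k=2: m=3, d=1, a=6
d=1 and a=2a₀=6 at k=2, so the next step gives (m, d) = (3, 3) again — its k=1 value — and the period has length 2.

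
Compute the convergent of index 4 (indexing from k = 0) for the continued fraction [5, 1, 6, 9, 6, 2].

2291/391

Using pₖ = aₖpₖ₋₁ + pₖ₋₂, qₖ = aₖqₖ₋₁ + qₖ₋₂ (with p₋₁=1, p₋₂=0, q₋₁=0, q₋₂=1):
  k=0: a=5, p=5, q=1
  k=1: a=1, p=6, q=1
  k=2: a=6, p=41, q=7
  k=3: a=9, p=375, q=64
  k=4: a=6, p=2291, q=391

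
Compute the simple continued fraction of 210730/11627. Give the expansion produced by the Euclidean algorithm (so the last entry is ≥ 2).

[18; 8, 19, 3, 1, 18]

210730 = 18×11627 + 1444
11627 = 8×1444 + 75
1444 = 19×75 + 19
75 = 3×19 + 18
19 = 1×18 + 1
18 = 18×1 + 0  (stop)
So 210730/11627 = [18; 8, 19, 3, 1, 18].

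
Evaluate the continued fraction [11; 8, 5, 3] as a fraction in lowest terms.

1457/131

Fold from the inside: start with 3/1.
  5 + 1/3 = 16/3
  8 + 3/16 = 131/16
  11 + 16/131 = 1457/131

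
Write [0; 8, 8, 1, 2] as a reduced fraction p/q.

Fold from the inside: start with 2/1.
  1 + 1/2 = 3/2
  8 + 2/3 = 26/3
  8 + 3/26 = 211/26
  0 + 26/211 = 26/211

26/211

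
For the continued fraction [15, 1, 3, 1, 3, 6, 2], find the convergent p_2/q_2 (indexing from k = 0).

Using pₖ = aₖpₖ₋₁ + pₖ₋₂, qₖ = aₖqₖ₋₁ + qₖ₋₂ (with p₋₁=1, p₋₂=0, q₋₁=0, q₋₂=1):
  k=0: a=15, p=15, q=1
  k=1: a=1, p=16, q=1
  k=2: a=3, p=63, q=4

63/4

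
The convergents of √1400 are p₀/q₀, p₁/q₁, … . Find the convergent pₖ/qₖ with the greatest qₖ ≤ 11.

187/5

√1400 = [37; 2, 2, 2, 74, …] (period length 4).
Convergents:
  p_0/q_0 = 37/1
  p_1/q_1 = 75/2
  p_2/q_2 = 187/5
  p_3/q_3 = 449/12
q_2 = 5 ≤ 11 < 12 = q_3, so the answer is 187/5.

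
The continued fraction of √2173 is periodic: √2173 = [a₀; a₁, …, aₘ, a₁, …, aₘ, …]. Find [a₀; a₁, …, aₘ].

a₀ = ⌊√2173⌋ = 46.
With m₀=0, d₀=1 and mₖ₊₁ = dₖaₖ − mₖ, dₖ₊₁ = (n − mₖ₊₁²)/dₖ, aₖ₊₁ = ⌊(a₀+mₖ₊₁)/dₖ₊₁⌋:
  k=1: m=46, d=57, a=1
  k=2: m=11, d=36, a=1
  k=3: m=25, d=43, a=1
  k=4: m=18, d=43, a=1
  k=5: m=25, d=36, a=1
  k=6: m=11, d=57, a=1
  k=7: m=46, d=1, a=92
d=1 and a=2a₀=92 at k=7, so the next step gives (m, d) = (46, 57) again — its k=1 value — and the period has length 7.

[46; 1, 1, 1, 1, 1, 1, 92]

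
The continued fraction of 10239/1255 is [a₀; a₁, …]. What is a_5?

10239 = 8·1255 + 199   →  a_0 = 8
1255 = 6·199 + 61   →  a_1 = 6
199 = 3·61 + 16   →  a_2 = 3
61 = 3·16 + 13   →  a_3 = 3
16 = 1·13 + 3   →  a_4 = 1
13 = 4·3 + 1   →  a_5 = 4

4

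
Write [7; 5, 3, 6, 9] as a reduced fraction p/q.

6649/925

Using pₖ = aₖpₖ₋₁ + pₖ₋₂ and qₖ = aₖqₖ₋₁ + qₖ₋₂:
  k=0: a=7, p=7, q=1
  k=1: a=5, p=36, q=5
  k=2: a=3, p=115, q=16
  k=3: a=6, p=726, q=101
  k=4: a=9, p=6649, q=925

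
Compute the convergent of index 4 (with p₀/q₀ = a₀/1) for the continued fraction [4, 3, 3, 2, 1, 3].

142/33

Using pₖ = aₖpₖ₋₁ + pₖ₋₂, qₖ = aₖqₖ₋₁ + qₖ₋₂ (with p₋₁=1, p₋₂=0, q₋₁=0, q₋₂=1):
  k=0: a=4, p=4, q=1
  k=1: a=3, p=13, q=3
  k=2: a=3, p=43, q=10
  k=3: a=2, p=99, q=23
  k=4: a=1, p=142, q=33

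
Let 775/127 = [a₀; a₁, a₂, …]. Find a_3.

775 = 6·127 + 13   →  a_0 = 6
127 = 9·13 + 10   →  a_1 = 9
13 = 1·10 + 3   →  a_2 = 1
10 = 3·3 + 1   →  a_3 = 3

3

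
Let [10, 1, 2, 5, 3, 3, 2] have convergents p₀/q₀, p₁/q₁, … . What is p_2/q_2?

32/3

Using pₖ = aₖpₖ₋₁ + pₖ₋₂, qₖ = aₖqₖ₋₁ + qₖ₋₂ (with p₋₁=1, p₋₂=0, q₋₁=0, q₋₂=1):
  k=0: a=10, p=10, q=1
  k=1: a=1, p=11, q=1
  k=2: a=2, p=32, q=3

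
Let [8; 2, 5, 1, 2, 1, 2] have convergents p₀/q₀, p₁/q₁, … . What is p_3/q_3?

110/13

Using pₖ = aₖpₖ₋₁ + pₖ₋₂, qₖ = aₖqₖ₋₁ + qₖ₋₂ (with p₋₁=1, p₋₂=0, q₋₁=0, q₋₂=1):
  k=0: a=8, p=8, q=1
  k=1: a=2, p=17, q=2
  k=2: a=5, p=93, q=11
  k=3: a=1, p=110, q=13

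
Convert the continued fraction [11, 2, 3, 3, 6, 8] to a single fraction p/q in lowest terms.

13527/1183

Fold from the inside: start with 8/1.
  6 + 1/8 = 49/8
  3 + 8/49 = 155/49
  3 + 49/155 = 514/155
  2 + 155/514 = 1183/514
  11 + 514/1183 = 13527/1183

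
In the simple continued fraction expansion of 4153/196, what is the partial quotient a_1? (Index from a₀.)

5

4153 = 21·196 + 37   →  a_0 = 21
196 = 5·37 + 11   →  a_1 = 5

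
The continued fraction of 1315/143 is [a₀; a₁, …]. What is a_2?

1315 = 9·143 + 28   →  a_0 = 9
143 = 5·28 + 3   →  a_1 = 5
28 = 9·3 + 1   →  a_2 = 9

9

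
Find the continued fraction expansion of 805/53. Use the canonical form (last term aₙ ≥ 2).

[15; 5, 3, 3]

805 = 15·53 + 10
53 = 5·10 + 3
10 = 3·3 + 1
3 = 3·1 + 0  (stop)
So 805/53 = [15; 5, 3, 3].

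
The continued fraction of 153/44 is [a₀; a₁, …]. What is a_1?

153 = 3·44 + 21   →  a_0 = 3
44 = 2·21 + 2   →  a_1 = 2

2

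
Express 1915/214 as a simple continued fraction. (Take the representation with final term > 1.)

[8; 1, 18, 2, 5]

1915 = 8·214 + 203
214 = 1·203 + 11
203 = 18·11 + 5
11 = 2·5 + 1
5 = 5·1 + 0  (stop)
So 1915/214 = [8; 1, 18, 2, 5].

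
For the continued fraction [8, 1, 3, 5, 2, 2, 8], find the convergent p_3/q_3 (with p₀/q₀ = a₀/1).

184/21

Using pₖ = aₖpₖ₋₁ + pₖ₋₂, qₖ = aₖqₖ₋₁ + qₖ₋₂ (with p₋₁=1, p₋₂=0, q₋₁=0, q₋₂=1):
  k=0: a=8, p=8, q=1
  k=1: a=1, p=9, q=1
  k=2: a=3, p=35, q=4
  k=3: a=5, p=184, q=21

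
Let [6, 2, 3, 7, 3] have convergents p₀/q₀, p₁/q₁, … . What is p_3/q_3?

Using pₖ = aₖpₖ₋₁ + pₖ₋₂, qₖ = aₖqₖ₋₁ + qₖ₋₂ (with p₋₁=1, p₋₂=0, q₋₁=0, q₋₂=1):
  k=0: a=6, p=6, q=1
  k=1: a=2, p=13, q=2
  k=2: a=3, p=45, q=7
  k=3: a=7, p=328, q=51

328/51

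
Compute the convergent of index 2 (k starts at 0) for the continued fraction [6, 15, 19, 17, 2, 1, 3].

Using pₖ = aₖpₖ₋₁ + pₖ₋₂, qₖ = aₖqₖ₋₁ + qₖ₋₂ (with p₋₁=1, p₋₂=0, q₋₁=0, q₋₂=1):
  k=0: a=6, p=6, q=1
  k=1: a=15, p=91, q=15
  k=2: a=19, p=1735, q=286

1735/286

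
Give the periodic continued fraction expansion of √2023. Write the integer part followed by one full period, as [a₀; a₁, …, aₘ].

a₀ = ⌊√2023⌋ = 44.
With m₀=0, d₀=1 and mₖ₊₁ = dₖaₖ − mₖ, dₖ₊₁ = (n − mₖ₊₁²)/dₖ, aₖ₊₁ = ⌊(a₀+mₖ₊₁)/dₖ₊₁⌋:
  k=1: m=44, d=87, a=1
  k=2: m=43, d=2, a=43
  k=3: m=43, d=87, a=1
  k=4: m=44, d=1, a=88
d=1 and a=2a₀=88 at k=4, so the next step gives (m, d) = (44, 87) again — its k=1 value — and the period has length 4.

[44; 1, 43, 1, 88]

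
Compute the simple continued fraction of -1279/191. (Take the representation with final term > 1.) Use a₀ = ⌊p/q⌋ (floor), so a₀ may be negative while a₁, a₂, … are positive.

-1279 = -7·191 + 58
191 = 3·58 + 17
58 = 3·17 + 7
17 = 2·7 + 3
7 = 2·3 + 1
3 = 3·1 + 0  (stop)
So -1279/191 = [-7; 3, 3, 2, 2, 3].

[-7; 3, 3, 2, 2, 3]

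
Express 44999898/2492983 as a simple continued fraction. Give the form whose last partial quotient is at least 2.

44999898 = 18×2492983 + 126204
2492983 = 19×126204 + 95107
126204 = 1×95107 + 31097
95107 = 3×31097 + 1816
31097 = 17×1816 + 225
1816 = 8×225 + 16
225 = 14×16 + 1
16 = 16×1 + 0  (stop)
So 44999898/2492983 = [18; 19, 1, 3, 17, 8, 14, 16].

[18; 19, 1, 3, 17, 8, 14, 16]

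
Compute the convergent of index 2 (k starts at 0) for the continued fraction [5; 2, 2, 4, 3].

Using pₖ = aₖpₖ₋₁ + pₖ₋₂, qₖ = aₖqₖ₋₁ + qₖ₋₂ (with p₋₁=1, p₋₂=0, q₋₁=0, q₋₂=1):
  k=0: a=5, p=5, q=1
  k=1: a=2, p=11, q=2
  k=2: a=2, p=27, q=5

27/5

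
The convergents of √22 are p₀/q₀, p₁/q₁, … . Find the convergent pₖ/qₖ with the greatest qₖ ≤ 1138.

1909/407

√22 = [4; 1, 2, 4, 2, 1, 8, …] (period length 6).
Convergents:
  p_0/q_0 = 4/1
  p_1/q_1 = 5/1
  p_2/q_2 = 14/3
  p_3/q_3 = 61/13
  p_4/q_4 = 136/29
  p_5/q_5 = 197/42
  p_6/q_6 = 1712/365
  p_7/q_7 = 1909/407
  p_8/q_8 = 5530/1179
q_7 = 407 ≤ 1138 < 1179 = q_8, so the answer is 1909/407.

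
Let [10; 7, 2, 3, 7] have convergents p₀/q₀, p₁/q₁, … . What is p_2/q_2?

Using pₖ = aₖpₖ₋₁ + pₖ₋₂, qₖ = aₖqₖ₋₁ + qₖ₋₂ (with p₋₁=1, p₋₂=0, q₋₁=0, q₋₂=1):
  k=0: a=10, p=10, q=1
  k=1: a=7, p=71, q=7
  k=2: a=2, p=152, q=15

152/15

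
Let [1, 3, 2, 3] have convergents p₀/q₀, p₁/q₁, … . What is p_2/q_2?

Using pₖ = aₖpₖ₋₁ + pₖ₋₂, qₖ = aₖqₖ₋₁ + qₖ₋₂ (with p₋₁=1, p₋₂=0, q₋₁=0, q₋₂=1):
  k=0: a=1, p=1, q=1
  k=1: a=3, p=4, q=3
  k=2: a=2, p=9, q=7

9/7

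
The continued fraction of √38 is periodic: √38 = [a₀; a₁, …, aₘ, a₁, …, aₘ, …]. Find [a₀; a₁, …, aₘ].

[6; 6, 12]

a₀ = ⌊√38⌋ = 6.
With m₀=0, d₀=1 and mₖ₊₁ = dₖaₖ − mₖ, dₖ₊₁ = (n − mₖ₊₁²)/dₖ, aₖ₊₁ = ⌊(a₀+mₖ₊₁)/dₖ₊₁⌋:
  k=1: m=6, d=2, a=6
  k=2: m=6, d=1, a=12
d=1 and a=2a₀=12 at k=2, so the next step gives (m, d) = (6, 2) again — its k=1 value — and the period has length 2.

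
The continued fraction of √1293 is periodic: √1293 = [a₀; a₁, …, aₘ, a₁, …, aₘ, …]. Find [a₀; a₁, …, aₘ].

[35; 1, 22, 1, 70]

a₀ = ⌊√1293⌋ = 35.
With m₀=0, d₀=1 and mₖ₊₁ = dₖaₖ − mₖ, dₖ₊₁ = (n − mₖ₊₁²)/dₖ, aₖ₊₁ = ⌊(a₀+mₖ₊₁)/dₖ₊₁⌋:
  k=1: m=35, d=68, a=1
  k=2: m=33, d=3, a=22
  k=3: m=33, d=68, a=1
  k=4: m=35, d=1, a=70
d=1 and a=2a₀=70 at k=4, so the next step gives (m, d) = (35, 68) again — its k=1 value — and the period has length 4.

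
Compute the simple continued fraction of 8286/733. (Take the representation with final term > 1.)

[11; 3, 3, 2, 15, 2]

8286 = 11·733 + 223
733 = 3·223 + 64
223 = 3·64 + 31
64 = 2·31 + 2
31 = 15·2 + 1
2 = 2·1 + 0  (stop)
So 8286/733 = [11; 3, 3, 2, 15, 2].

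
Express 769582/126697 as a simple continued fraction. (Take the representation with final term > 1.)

[6; 13, 2, 11, 13, 10, 3]

769582 = 6·126697 + 9400
126697 = 13·9400 + 4497
9400 = 2·4497 + 406
4497 = 11·406 + 31
406 = 13·31 + 3
31 = 10·3 + 1
3 = 3·1 + 0  (stop)
So 769582/126697 = [6; 13, 2, 11, 13, 10, 3].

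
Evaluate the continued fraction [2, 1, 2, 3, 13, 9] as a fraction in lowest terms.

Using pₖ = aₖpₖ₋₁ + pₖ₋₂ and qₖ = aₖqₖ₋₁ + qₖ₋₂:
  k=0: a=2, p=2, q=1
  k=1: a=1, p=3, q=1
  k=2: a=2, p=8, q=3
  k=3: a=3, p=27, q=10
  k=4: a=13, p=359, q=133
  k=5: a=9, p=3258, q=1207

3258/1207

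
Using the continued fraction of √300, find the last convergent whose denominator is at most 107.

√300 = [17; 3, 8, 3, 34, …] (period length 4).
Convergents:
  p_0/q_0 = 17/1
  p_1/q_1 = 52/3
  p_2/q_2 = 433/25
  p_3/q_3 = 1351/78
  p_4/q_4 = 46367/2677
q_3 = 78 ≤ 107 < 2677 = q_4, so the answer is 1351/78.

1351/78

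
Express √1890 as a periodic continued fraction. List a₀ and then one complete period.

[43; 2, 9, 6, 9, 2, 86]

a₀ = ⌊√1890⌋ = 43.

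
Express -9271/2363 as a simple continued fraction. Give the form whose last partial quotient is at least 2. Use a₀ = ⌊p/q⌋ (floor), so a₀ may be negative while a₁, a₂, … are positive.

[-4; 13, 18, 10]

-9271 = -4·2363 + 181
2363 = 13·181 + 10
181 = 18·10 + 1
10 = 10·1 + 0  (stop)
So -9271/2363 = [-4; 13, 18, 10].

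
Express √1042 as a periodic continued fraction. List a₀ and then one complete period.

a₀ = ⌊√1042⌋ = 32.
With m₀=0, d₀=1 and mₖ₊₁ = dₖaₖ − mₖ, dₖ₊₁ = (n − mₖ₊₁²)/dₖ, aₖ₊₁ = ⌊(a₀+mₖ₊₁)/dₖ₊₁⌋:
  k=1: m=32, d=18, a=3
  k=2: m=22, d=31, a=1
  k=3: m=9, d=31, a=1
  k=4: m=22, d=18, a=3
  k=5: m=32, d=1, a=64
d=1 and a=2a₀=64 at k=5, so the next step gives (m, d) = (32, 18) again — its k=1 value — and the period has length 5.

[32; 3, 1, 1, 3, 64]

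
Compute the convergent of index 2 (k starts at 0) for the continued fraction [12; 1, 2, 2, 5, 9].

Using pₖ = aₖpₖ₋₁ + pₖ₋₂, qₖ = aₖqₖ₋₁ + qₖ₋₂ (with p₋₁=1, p₋₂=0, q₋₁=0, q₋₂=1):
  k=0: a=12, p=12, q=1
  k=1: a=1, p=13, q=1
  k=2: a=2, p=38, q=3

38/3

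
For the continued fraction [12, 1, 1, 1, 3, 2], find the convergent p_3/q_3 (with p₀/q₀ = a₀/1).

38/3

Using pₖ = aₖpₖ₋₁ + pₖ₋₂, qₖ = aₖqₖ₋₁ + qₖ₋₂ (with p₋₁=1, p₋₂=0, q₋₁=0, q₋₂=1):
  k=0: a=12, p=12, q=1
  k=1: a=1, p=13, q=1
  k=2: a=1, p=25, q=2
  k=3: a=1, p=38, q=3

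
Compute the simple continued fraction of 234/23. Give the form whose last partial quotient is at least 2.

234 = 10*23 + 4
23 = 5*4 + 3
4 = 1*3 + 1
3 = 3*1 + 0  (stop)
So 234/23 = [10; 5, 1, 3].

[10; 5, 1, 3]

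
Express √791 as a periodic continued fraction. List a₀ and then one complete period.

[28; 8, 56]

a₀ = ⌊√791⌋ = 28.
With m₀=0, d₀=1 and mₖ₊₁ = dₖaₖ − mₖ, dₖ₊₁ = (n − mₖ₊₁²)/dₖ, aₖ₊₁ = ⌊(a₀+mₖ₊₁)/dₖ₊₁⌋:
  k=1: m=28, d=7, a=8
  k=2: m=28, d=1, a=56
d=1 and a=2a₀=56 at k=2, so the next step gives (m, d) = (28, 7) again — its k=1 value — and the period has length 2.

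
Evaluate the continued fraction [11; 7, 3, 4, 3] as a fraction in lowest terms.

Using pₖ = aₖpₖ₋₁ + pₖ₋₂ and qₖ = aₖqₖ₋₁ + qₖ₋₂:
  k=0: a=11, p=11, q=1
  k=1: a=7, p=78, q=7
  k=2: a=3, p=245, q=22
  k=3: a=4, p=1058, q=95
  k=4: a=3, p=3419, q=307

3419/307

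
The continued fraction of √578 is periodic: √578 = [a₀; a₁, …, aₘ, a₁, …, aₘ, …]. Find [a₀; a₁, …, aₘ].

[24; 24, 48]

a₀ = ⌊√578⌋ = 24.
With m₀=0, d₀=1 and mₖ₊₁ = dₖaₖ − mₖ, dₖ₊₁ = (n − mₖ₊₁²)/dₖ, aₖ₊₁ = ⌊(a₀+mₖ₊₁)/dₖ₊₁⌋:
  k=1: m=24, d=2, a=24
  k=2: m=24, d=1, a=48
d=1 and a=2a₀=48 at k=2, so the next step gives (m, d) = (24, 2) again — its k=1 value — and the period has length 2.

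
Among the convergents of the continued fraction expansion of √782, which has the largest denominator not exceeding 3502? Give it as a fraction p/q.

√782 = [27; 1, 26, 1, 54, …] (period length 4).
Convergents:
  p_0/q_0 = 27/1
  p_1/q_1 = 28/1
  p_2/q_2 = 755/27
  p_3/q_3 = 783/28
  p_4/q_4 = 43037/1539
  p_5/q_5 = 43820/1567
  p_6/q_6 = 1182357/42281
q_5 = 1567 ≤ 3502 < 42281 = q_6, so the answer is 43820/1567.

43820/1567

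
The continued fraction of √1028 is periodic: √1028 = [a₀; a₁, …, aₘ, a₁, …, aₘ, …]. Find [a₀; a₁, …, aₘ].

a₀ = ⌊√1028⌋ = 32.
With m₀=0, d₀=1 and mₖ₊₁ = dₖaₖ − mₖ, dₖ₊₁ = (n − mₖ₊₁²)/dₖ, aₖ₊₁ = ⌊(a₀+mₖ₊₁)/dₖ₊₁⌋:
  k=1: m=32, d=4, a=16
  k=2: m=32, d=1, a=64
d=1 and a=2a₀=64 at k=2, so the next step gives (m, d) = (32, 4) again — its k=1 value — and the period has length 2.

[32; 16, 64]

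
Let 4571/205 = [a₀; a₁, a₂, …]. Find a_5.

2

4571 = 22·205 + 61   →  a_0 = 22
205 = 3·61 + 22   →  a_1 = 3
61 = 2·22 + 17   →  a_2 = 2
22 = 1·17 + 5   →  a_3 = 1
17 = 3·5 + 2   →  a_4 = 3
5 = 2·2 + 1   →  a_5 = 2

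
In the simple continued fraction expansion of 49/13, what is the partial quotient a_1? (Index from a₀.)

1

49 = 3·13 + 10   →  a_0 = 3
13 = 1·10 + 3   →  a_1 = 1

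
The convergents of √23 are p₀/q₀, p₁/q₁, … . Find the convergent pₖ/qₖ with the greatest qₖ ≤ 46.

211/44

√23 = [4; 1, 3, 1, 8, …] (period length 4).
Convergents:
  p_0/q_0 = 4/1
  p_1/q_1 = 5/1
  p_2/q_2 = 19/4
  p_3/q_3 = 24/5
  p_4/q_4 = 211/44
  p_5/q_5 = 235/49
q_4 = 44 ≤ 46 < 49 = q_5, so the answer is 211/44.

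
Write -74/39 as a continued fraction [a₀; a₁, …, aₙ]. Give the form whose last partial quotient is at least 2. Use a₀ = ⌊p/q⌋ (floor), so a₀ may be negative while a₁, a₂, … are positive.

-74 = -2×39 + 4
39 = 9×4 + 3
4 = 1×3 + 1
3 = 3×1 + 0  (stop)
So -74/39 = [-2; 9, 1, 3].

[-2; 9, 1, 3]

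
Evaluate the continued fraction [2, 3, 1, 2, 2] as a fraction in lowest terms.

59/26

Using pₖ = aₖpₖ₋₁ + pₖ₋₂ and qₖ = aₖqₖ₋₁ + qₖ₋₂:
  k=0: a=2, p=2, q=1
  k=1: a=3, p=7, q=3
  k=2: a=1, p=9, q=4
  k=3: a=2, p=25, q=11
  k=4: a=2, p=59, q=26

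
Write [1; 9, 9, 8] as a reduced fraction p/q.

738/665

Fold from the inside: start with 8/1.
  9 + 1/8 = 73/8
  9 + 8/73 = 665/73
  1 + 73/665 = 738/665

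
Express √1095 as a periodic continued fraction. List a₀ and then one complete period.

a₀ = ⌊√1095⌋ = 33.
With m₀=0, d₀=1 and mₖ₊₁ = dₖaₖ − mₖ, dₖ₊₁ = (n − mₖ₊₁²)/dₖ, aₖ₊₁ = ⌊(a₀+mₖ₊₁)/dₖ₊₁⌋:
  k=1: m=33, d=6, a=11
  k=2: m=33, d=1, a=66
d=1 and a=2a₀=66 at k=2, so the next step gives (m, d) = (33, 6) again — its k=1 value — and the period has length 2.

[33; 11, 66]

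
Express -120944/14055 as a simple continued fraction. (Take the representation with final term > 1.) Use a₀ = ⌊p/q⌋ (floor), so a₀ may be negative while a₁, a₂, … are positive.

[-9; 2, 1, 1, 7, 3, 7, 16]

-120944 = -9×14055 + 5551
14055 = 2×5551 + 2953
5551 = 1×2953 + 2598
2953 = 1×2598 + 355
2598 = 7×355 + 113
355 = 3×113 + 16
113 = 7×16 + 1
16 = 16×1 + 0  (stop)
So -120944/14055 = [-9; 2, 1, 1, 7, 3, 7, 16].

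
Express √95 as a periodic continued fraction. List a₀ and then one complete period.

a₀ = ⌊√95⌋ = 9.
With m₀=0, d₀=1 and mₖ₊₁ = dₖaₖ − mₖ, dₖ₊₁ = (n − mₖ₊₁²)/dₖ, aₖ₊₁ = ⌊(a₀+mₖ₊₁)/dₖ₊₁⌋:
  k=1: m=9, d=14, a=1
  k=2: m=5, d=5, a=2
  k=3: m=5, d=14, a=1
  k=4: m=9, d=1, a=18
d=1 and a=2a₀=18 at k=4, so the next step gives (m, d) = (9, 14) again — its k=1 value — and the period has length 4.

[9; 1, 2, 1, 18]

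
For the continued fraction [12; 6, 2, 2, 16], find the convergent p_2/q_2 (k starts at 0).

158/13

Using pₖ = aₖpₖ₋₁ + pₖ₋₂, qₖ = aₖqₖ₋₁ + qₖ₋₂ (with p₋₁=1, p₋₂=0, q₋₁=0, q₋₂=1):
  k=0: a=12, p=12, q=1
  k=1: a=6, p=73, q=6
  k=2: a=2, p=158, q=13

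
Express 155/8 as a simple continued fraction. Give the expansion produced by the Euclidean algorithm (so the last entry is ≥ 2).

[19; 2, 1, 2]

155 = 19*8 + 3
8 = 2*3 + 2
3 = 1*2 + 1
2 = 2*1 + 0  (stop)
So 155/8 = [19; 2, 1, 2].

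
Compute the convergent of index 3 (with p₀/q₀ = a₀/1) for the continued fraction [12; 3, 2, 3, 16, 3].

295/24

Using pₖ = aₖpₖ₋₁ + pₖ₋₂, qₖ = aₖqₖ₋₁ + qₖ₋₂ (with p₋₁=1, p₋₂=0, q₋₁=0, q₋₂=1):
  k=0: a=12, p=12, q=1
  k=1: a=3, p=37, q=3
  k=2: a=2, p=86, q=7
  k=3: a=3, p=295, q=24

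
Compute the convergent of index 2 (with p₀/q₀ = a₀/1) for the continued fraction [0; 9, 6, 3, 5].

Using pₖ = aₖpₖ₋₁ + pₖ₋₂, qₖ = aₖqₖ₋₁ + qₖ₋₂ (with p₋₁=1, p₋₂=0, q₋₁=0, q₋₂=1):
  k=0: a=0, p=0, q=1
  k=1: a=9, p=1, q=9
  k=2: a=6, p=6, q=55

6/55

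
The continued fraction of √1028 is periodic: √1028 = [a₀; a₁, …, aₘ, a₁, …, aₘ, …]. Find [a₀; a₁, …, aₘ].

a₀ = ⌊√1028⌋ = 32.

[32; 16, 64]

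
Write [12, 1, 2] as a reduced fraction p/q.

Using pₖ = aₖpₖ₋₁ + pₖ₋₂ and qₖ = aₖqₖ₋₁ + qₖ₋₂:
  k=0: a=12, p=12, q=1
  k=1: a=1, p=13, q=1
  k=2: a=2, p=38, q=3

38/3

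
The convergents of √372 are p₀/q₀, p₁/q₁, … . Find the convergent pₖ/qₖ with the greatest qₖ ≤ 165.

1678/87

√372 = [19; 3, 2, 12, 2, 3, 38, …] (period length 6).
Convergents:
  p_0/q_0 = 19/1
  p_1/q_1 = 58/3
  p_2/q_2 = 135/7
  p_3/q_3 = 1678/87
  p_4/q_4 = 3491/181
q_3 = 87 ≤ 165 < 181 = q_4, so the answer is 1678/87.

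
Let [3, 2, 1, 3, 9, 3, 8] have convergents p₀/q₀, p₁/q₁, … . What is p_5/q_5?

Using pₖ = aₖpₖ₋₁ + pₖ₋₂, qₖ = aₖqₖ₋₁ + qₖ₋₂ (with p₋₁=1, p₋₂=0, q₋₁=0, q₋₂=1):
  k=0: a=3, p=3, q=1
  k=1: a=2, p=7, q=2
  k=2: a=1, p=10, q=3
  k=3: a=3, p=37, q=11
  k=4: a=9, p=343, q=102
  k=5: a=3, p=1066, q=317

1066/317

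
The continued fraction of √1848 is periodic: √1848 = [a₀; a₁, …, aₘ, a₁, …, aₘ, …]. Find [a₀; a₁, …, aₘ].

[42; 1, 84]

a₀ = ⌊√1848⌋ = 42.
With m₀=0, d₀=1 and mₖ₊₁ = dₖaₖ − mₖ, dₖ₊₁ = (n − mₖ₊₁²)/dₖ, aₖ₊₁ = ⌊(a₀+mₖ₊₁)/dₖ₊₁⌋:
  k=1: m=42, d=84, a=1
  k=2: m=42, d=1, a=84
d=1 and a=2a₀=84 at k=2, so the next step gives (m, d) = (42, 84) again — its k=1 value — and the period has length 2.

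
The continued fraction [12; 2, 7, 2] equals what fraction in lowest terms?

Using pₖ = aₖpₖ₋₁ + pₖ₋₂ and qₖ = aₖqₖ₋₁ + qₖ₋₂:
  k=0: a=12, p=12, q=1
  k=1: a=2, p=25, q=2
  k=2: a=7, p=187, q=15
  k=3: a=2, p=399, q=32

399/32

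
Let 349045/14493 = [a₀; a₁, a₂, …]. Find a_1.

349045 = 24·14493 + 1213   →  a_0 = 24
14493 = 11·1213 + 1150   →  a_1 = 11

11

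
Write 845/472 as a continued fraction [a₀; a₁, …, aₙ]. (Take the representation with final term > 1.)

845 = 1·472 + 373
472 = 1·373 + 99
373 = 3·99 + 76
99 = 1·76 + 23
76 = 3·23 + 7
23 = 3·7 + 2
7 = 3·2 + 1
2 = 2·1 + 0  (stop)
So 845/472 = [1; 1, 3, 1, 3, 3, 3, 2].

[1; 1, 3, 1, 3, 3, 3, 2]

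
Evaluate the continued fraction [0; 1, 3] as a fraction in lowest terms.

3/4

Using pₖ = aₖpₖ₋₁ + pₖ₋₂ and qₖ = aₖqₖ₋₁ + qₖ₋₂:
  k=0: a=0, p=0, q=1
  k=1: a=1, p=1, q=1
  k=2: a=3, p=3, q=4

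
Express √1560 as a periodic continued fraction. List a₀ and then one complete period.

[39; 2, 78]

a₀ = ⌊√1560⌋ = 39.
With m₀=0, d₀=1 and mₖ₊₁ = dₖaₖ − mₖ, dₖ₊₁ = (n − mₖ₊₁²)/dₖ, aₖ₊₁ = ⌊(a₀+mₖ₊₁)/dₖ₊₁⌋:
  k=1: m=39, d=39, a=2
  k=2: m=39, d=1, a=78
d=1 and a=2a₀=78 at k=2, so the next step gives (m, d) = (39, 39) again — its k=1 value — and the period has length 2.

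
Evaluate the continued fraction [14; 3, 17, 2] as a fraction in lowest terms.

Using pₖ = aₖpₖ₋₁ + pₖ₋₂ and qₖ = aₖqₖ₋₁ + qₖ₋₂:
  k=0: a=14, p=14, q=1
  k=1: a=3, p=43, q=3
  k=2: a=17, p=745, q=52
  k=3: a=2, p=1533, q=107

1533/107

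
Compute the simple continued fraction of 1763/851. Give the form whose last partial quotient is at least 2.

1763 = 2×851 + 61
851 = 13×61 + 58
61 = 1×58 + 3
58 = 19×3 + 1
3 = 3×1 + 0  (stop)
So 1763/851 = [2; 13, 1, 19, 3].

[2; 13, 1, 19, 3]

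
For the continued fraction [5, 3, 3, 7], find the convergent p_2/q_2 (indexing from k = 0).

53/10

Using pₖ = aₖpₖ₋₁ + pₖ₋₂, qₖ = aₖqₖ₋₁ + qₖ₋₂ (with p₋₁=1, p₋₂=0, q₋₁=0, q₋₂=1):
  k=0: a=5, p=5, q=1
  k=1: a=3, p=16, q=3
  k=2: a=3, p=53, q=10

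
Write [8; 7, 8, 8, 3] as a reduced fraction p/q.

11771/1446

Fold from the inside: start with 3/1.
  8 + 1/3 = 25/3
  8 + 3/25 = 203/25
  7 + 25/203 = 1446/203
  8 + 203/1446 = 11771/1446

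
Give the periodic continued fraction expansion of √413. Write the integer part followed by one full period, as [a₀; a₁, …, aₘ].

a₀ = ⌊√413⌋ = 20.

[20; 3, 9, 1, 4, 1, 9, 3, 40]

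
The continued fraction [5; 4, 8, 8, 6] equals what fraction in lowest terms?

8603/1641

Fold from the inside: start with 6/1.
  8 + 1/6 = 49/6
  8 + 6/49 = 398/49
  4 + 49/398 = 1641/398
  5 + 398/1641 = 8603/1641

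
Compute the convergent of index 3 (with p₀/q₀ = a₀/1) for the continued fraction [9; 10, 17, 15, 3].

23431/2575

Using pₖ = aₖpₖ₋₁ + pₖ₋₂, qₖ = aₖqₖ₋₁ + qₖ₋₂ (with p₋₁=1, p₋₂=0, q₋₁=0, q₋₂=1):
  k=0: a=9, p=9, q=1
  k=1: a=10, p=91, q=10
  k=2: a=17, p=1556, q=171
  k=3: a=15, p=23431, q=2575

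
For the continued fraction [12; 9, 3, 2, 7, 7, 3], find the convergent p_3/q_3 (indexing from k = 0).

Using pₖ = aₖpₖ₋₁ + pₖ₋₂, qₖ = aₖqₖ₋₁ + qₖ₋₂ (with p₋₁=1, p₋₂=0, q₋₁=0, q₋₂=1):
  k=0: a=12, p=12, q=1
  k=1: a=9, p=109, q=9
  k=2: a=3, p=339, q=28
  k=3: a=2, p=787, q=65

787/65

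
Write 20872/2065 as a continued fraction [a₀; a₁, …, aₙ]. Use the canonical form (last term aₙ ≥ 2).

[10; 9, 3, 3, 5, 4]

20872 = 10×2065 + 222
2065 = 9×222 + 67
222 = 3×67 + 21
67 = 3×21 + 4
21 = 5×4 + 1
4 = 4×1 + 0  (stop)
So 20872/2065 = [10; 9, 3, 3, 5, 4].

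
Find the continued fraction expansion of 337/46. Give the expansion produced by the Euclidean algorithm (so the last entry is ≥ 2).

[7; 3, 15]

337 = 7·46 + 15
46 = 3·15 + 1
15 = 15·1 + 0  (stop)
So 337/46 = [7; 3, 15].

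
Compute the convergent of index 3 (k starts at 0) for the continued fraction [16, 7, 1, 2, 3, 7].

371/23

Using pₖ = aₖpₖ₋₁ + pₖ₋₂, qₖ = aₖqₖ₋₁ + qₖ₋₂ (with p₋₁=1, p₋₂=0, q₋₁=0, q₋₂=1):
  k=0: a=16, p=16, q=1
  k=1: a=7, p=113, q=7
  k=2: a=1, p=129, q=8
  k=3: a=2, p=371, q=23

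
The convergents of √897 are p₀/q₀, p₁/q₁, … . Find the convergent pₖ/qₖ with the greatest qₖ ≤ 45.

599/20

√897 = [29; 1, 18, 1, 58, …] (period length 4).
Convergents:
  p_0/q_0 = 29/1
  p_1/q_1 = 30/1
  p_2/q_2 = 569/19
  p_3/q_3 = 599/20
  p_4/q_4 = 35311/1179
q_3 = 20 ≤ 45 < 1179 = q_4, so the answer is 599/20.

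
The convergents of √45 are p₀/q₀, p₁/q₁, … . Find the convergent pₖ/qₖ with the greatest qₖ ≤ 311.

√45 = [6; 1, 2, 2, 2, 1, 12, …] (period length 6).
Convergents:
  p_0/q_0 = 6/1
  p_1/q_1 = 7/1
  p_2/q_2 = 20/3
  p_3/q_3 = 47/7
  p_4/q_4 = 114/17
  p_5/q_5 = 161/24
  p_6/q_6 = 2046/305
  p_7/q_7 = 2207/329
q_6 = 305 ≤ 311 < 329 = q_7, so the answer is 2046/305.

2046/305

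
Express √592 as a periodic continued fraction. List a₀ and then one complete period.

[24; 3, 48]

a₀ = ⌊√592⌋ = 24.
With m₀=0, d₀=1 and mₖ₊₁ = dₖaₖ − mₖ, dₖ₊₁ = (n − mₖ₊₁²)/dₖ, aₖ₊₁ = ⌊(a₀+mₖ₊₁)/dₖ₊₁⌋:
  k=1: m=24, d=16, a=3
  k=2: m=24, d=1, a=48
d=1 and a=2a₀=48 at k=2, so the next step gives (m, d) = (24, 16) again — its k=1 value — and the period has length 2.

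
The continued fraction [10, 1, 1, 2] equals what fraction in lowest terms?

Fold from the inside: start with 2/1.
  1 + 1/2 = 3/2
  1 + 2/3 = 5/3
  10 + 3/5 = 53/5

53/5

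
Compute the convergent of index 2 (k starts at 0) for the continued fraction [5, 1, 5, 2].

Using pₖ = aₖpₖ₋₁ + pₖ₋₂, qₖ = aₖqₖ₋₁ + qₖ₋₂ (with p₋₁=1, p₋₂=0, q₋₁=0, q₋₂=1):
  k=0: a=5, p=5, q=1
  k=1: a=1, p=6, q=1
  k=2: a=5, p=35, q=6

35/6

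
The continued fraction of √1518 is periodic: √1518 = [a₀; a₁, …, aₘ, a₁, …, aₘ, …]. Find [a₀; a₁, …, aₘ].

[38; 1, 24, 1, 76]

a₀ = ⌊√1518⌋ = 38.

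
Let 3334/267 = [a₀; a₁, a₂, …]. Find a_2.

3334 = 12·267 + 130   →  a_0 = 12
267 = 2·130 + 7   →  a_1 = 2
130 = 18·7 + 4   →  a_2 = 18

18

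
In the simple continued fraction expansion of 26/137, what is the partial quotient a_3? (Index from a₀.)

26 = 0·137 + 26   →  a_0 = 0
137 = 5·26 + 7   →  a_1 = 5
26 = 3·7 + 5   →  a_2 = 3
7 = 1·5 + 2   →  a_3 = 1

1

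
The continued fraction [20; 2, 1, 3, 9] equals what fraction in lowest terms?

Fold from the inside: start with 9/1.
  3 + 1/9 = 28/9
  1 + 9/28 = 37/28
  2 + 28/37 = 102/37
  20 + 37/102 = 2077/102

2077/102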